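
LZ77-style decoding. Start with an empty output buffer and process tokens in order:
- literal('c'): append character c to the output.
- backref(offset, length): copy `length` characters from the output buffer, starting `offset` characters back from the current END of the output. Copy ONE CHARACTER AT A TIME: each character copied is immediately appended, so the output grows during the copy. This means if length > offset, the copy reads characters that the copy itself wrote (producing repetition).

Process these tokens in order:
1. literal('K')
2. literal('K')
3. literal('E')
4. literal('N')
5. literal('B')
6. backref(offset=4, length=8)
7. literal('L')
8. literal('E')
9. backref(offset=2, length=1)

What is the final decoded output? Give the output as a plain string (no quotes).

Token 1: literal('K'). Output: "K"
Token 2: literal('K'). Output: "KK"
Token 3: literal('E'). Output: "KKE"
Token 4: literal('N'). Output: "KKEN"
Token 5: literal('B'). Output: "KKENB"
Token 6: backref(off=4, len=8) (overlapping!). Copied 'KENBKENB' from pos 1. Output: "KKENBKENBKENB"
Token 7: literal('L'). Output: "KKENBKENBKENBL"
Token 8: literal('E'). Output: "KKENBKENBKENBLE"
Token 9: backref(off=2, len=1). Copied 'L' from pos 13. Output: "KKENBKENBKENBLEL"

Answer: KKENBKENBKENBLEL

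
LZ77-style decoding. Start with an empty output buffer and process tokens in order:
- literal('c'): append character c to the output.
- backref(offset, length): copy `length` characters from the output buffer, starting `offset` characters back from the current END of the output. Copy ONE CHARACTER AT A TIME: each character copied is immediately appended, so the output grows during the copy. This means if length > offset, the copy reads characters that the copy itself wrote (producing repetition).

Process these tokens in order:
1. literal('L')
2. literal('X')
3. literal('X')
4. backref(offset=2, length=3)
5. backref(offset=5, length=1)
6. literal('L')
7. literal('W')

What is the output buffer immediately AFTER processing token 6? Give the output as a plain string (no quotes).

Answer: LXXXXXXL

Derivation:
Token 1: literal('L'). Output: "L"
Token 2: literal('X'). Output: "LX"
Token 3: literal('X'). Output: "LXX"
Token 4: backref(off=2, len=3) (overlapping!). Copied 'XXX' from pos 1. Output: "LXXXXX"
Token 5: backref(off=5, len=1). Copied 'X' from pos 1. Output: "LXXXXXX"
Token 6: literal('L'). Output: "LXXXXXXL"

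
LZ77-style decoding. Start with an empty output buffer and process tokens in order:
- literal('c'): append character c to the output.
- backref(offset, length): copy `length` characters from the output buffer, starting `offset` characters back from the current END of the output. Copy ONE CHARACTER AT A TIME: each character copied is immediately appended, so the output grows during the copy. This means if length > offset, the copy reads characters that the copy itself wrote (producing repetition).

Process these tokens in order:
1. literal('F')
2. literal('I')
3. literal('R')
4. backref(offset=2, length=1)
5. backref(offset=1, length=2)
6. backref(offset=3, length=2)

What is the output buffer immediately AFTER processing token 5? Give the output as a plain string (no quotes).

Token 1: literal('F'). Output: "F"
Token 2: literal('I'). Output: "FI"
Token 3: literal('R'). Output: "FIR"
Token 4: backref(off=2, len=1). Copied 'I' from pos 1. Output: "FIRI"
Token 5: backref(off=1, len=2) (overlapping!). Copied 'II' from pos 3. Output: "FIRIII"

Answer: FIRIII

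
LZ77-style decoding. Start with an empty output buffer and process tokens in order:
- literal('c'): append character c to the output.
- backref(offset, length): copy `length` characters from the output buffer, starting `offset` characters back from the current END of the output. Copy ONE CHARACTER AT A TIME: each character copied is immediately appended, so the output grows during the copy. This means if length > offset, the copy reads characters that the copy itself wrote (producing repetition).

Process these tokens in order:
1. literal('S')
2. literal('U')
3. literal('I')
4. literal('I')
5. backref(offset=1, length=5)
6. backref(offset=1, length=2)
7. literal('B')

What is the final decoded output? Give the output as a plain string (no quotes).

Token 1: literal('S'). Output: "S"
Token 2: literal('U'). Output: "SU"
Token 3: literal('I'). Output: "SUI"
Token 4: literal('I'). Output: "SUII"
Token 5: backref(off=1, len=5) (overlapping!). Copied 'IIIII' from pos 3. Output: "SUIIIIIII"
Token 6: backref(off=1, len=2) (overlapping!). Copied 'II' from pos 8. Output: "SUIIIIIIIII"
Token 7: literal('B'). Output: "SUIIIIIIIIIB"

Answer: SUIIIIIIIIIB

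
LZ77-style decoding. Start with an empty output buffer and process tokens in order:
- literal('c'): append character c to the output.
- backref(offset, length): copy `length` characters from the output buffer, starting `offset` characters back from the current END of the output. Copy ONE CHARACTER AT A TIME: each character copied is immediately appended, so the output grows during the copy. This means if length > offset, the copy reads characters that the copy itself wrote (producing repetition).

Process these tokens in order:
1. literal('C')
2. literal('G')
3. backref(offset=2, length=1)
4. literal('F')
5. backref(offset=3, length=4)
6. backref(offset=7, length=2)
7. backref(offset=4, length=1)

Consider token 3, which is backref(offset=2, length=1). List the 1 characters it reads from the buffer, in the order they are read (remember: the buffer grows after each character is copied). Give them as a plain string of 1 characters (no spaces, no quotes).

Answer: C

Derivation:
Token 1: literal('C'). Output: "C"
Token 2: literal('G'). Output: "CG"
Token 3: backref(off=2, len=1). Buffer before: "CG" (len 2)
  byte 1: read out[0]='C', append. Buffer now: "CGC"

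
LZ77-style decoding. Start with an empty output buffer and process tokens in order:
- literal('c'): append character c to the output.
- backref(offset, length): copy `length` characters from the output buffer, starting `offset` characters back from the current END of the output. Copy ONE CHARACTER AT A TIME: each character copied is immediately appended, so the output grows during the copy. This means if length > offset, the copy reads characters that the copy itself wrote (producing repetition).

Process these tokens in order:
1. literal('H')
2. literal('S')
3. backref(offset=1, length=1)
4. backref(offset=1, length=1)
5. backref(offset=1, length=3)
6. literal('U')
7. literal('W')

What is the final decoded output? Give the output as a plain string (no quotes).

Answer: HSSSSSSUW

Derivation:
Token 1: literal('H'). Output: "H"
Token 2: literal('S'). Output: "HS"
Token 3: backref(off=1, len=1). Copied 'S' from pos 1. Output: "HSS"
Token 4: backref(off=1, len=1). Copied 'S' from pos 2. Output: "HSSS"
Token 5: backref(off=1, len=3) (overlapping!). Copied 'SSS' from pos 3. Output: "HSSSSSS"
Token 6: literal('U'). Output: "HSSSSSSU"
Token 7: literal('W'). Output: "HSSSSSSUW"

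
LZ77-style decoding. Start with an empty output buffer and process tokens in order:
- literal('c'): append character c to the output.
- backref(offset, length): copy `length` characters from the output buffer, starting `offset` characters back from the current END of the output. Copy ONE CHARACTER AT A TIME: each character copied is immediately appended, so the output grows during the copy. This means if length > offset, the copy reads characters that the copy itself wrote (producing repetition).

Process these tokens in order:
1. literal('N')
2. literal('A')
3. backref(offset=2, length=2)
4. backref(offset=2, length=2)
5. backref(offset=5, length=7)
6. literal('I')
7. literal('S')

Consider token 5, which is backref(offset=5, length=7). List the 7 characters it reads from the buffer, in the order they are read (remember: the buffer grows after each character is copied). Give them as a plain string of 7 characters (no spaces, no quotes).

Token 1: literal('N'). Output: "N"
Token 2: literal('A'). Output: "NA"
Token 3: backref(off=2, len=2). Copied 'NA' from pos 0. Output: "NANA"
Token 4: backref(off=2, len=2). Copied 'NA' from pos 2. Output: "NANANA"
Token 5: backref(off=5, len=7). Buffer before: "NANANA" (len 6)
  byte 1: read out[1]='A', append. Buffer now: "NANANAA"
  byte 2: read out[2]='N', append. Buffer now: "NANANAAN"
  byte 3: read out[3]='A', append. Buffer now: "NANANAANA"
  byte 4: read out[4]='N', append. Buffer now: "NANANAANAN"
  byte 5: read out[5]='A', append. Buffer now: "NANANAANANA"
  byte 6: read out[6]='A', append. Buffer now: "NANANAANANAA"
  byte 7: read out[7]='N', append. Buffer now: "NANANAANANAAN"

Answer: ANANAAN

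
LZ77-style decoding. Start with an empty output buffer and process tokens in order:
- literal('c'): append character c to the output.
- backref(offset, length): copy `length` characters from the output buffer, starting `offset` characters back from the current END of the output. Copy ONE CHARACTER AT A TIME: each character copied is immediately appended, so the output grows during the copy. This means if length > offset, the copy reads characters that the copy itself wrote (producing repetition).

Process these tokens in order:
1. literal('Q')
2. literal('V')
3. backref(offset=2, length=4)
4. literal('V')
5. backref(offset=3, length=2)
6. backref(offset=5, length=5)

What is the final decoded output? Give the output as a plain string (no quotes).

Answer: QVQVQVVQVQVVQV

Derivation:
Token 1: literal('Q'). Output: "Q"
Token 2: literal('V'). Output: "QV"
Token 3: backref(off=2, len=4) (overlapping!). Copied 'QVQV' from pos 0. Output: "QVQVQV"
Token 4: literal('V'). Output: "QVQVQVV"
Token 5: backref(off=3, len=2). Copied 'QV' from pos 4. Output: "QVQVQVVQV"
Token 6: backref(off=5, len=5). Copied 'QVVQV' from pos 4. Output: "QVQVQVVQVQVVQV"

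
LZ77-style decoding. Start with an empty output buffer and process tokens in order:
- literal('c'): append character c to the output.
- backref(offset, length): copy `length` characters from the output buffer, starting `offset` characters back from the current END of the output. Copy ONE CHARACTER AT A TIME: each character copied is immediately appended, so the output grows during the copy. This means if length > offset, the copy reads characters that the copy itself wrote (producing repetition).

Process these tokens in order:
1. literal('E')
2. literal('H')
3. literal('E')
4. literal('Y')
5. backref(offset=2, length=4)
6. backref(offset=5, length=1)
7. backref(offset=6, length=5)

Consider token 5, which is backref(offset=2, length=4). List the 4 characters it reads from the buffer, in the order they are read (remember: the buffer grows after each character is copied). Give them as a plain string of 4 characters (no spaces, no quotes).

Token 1: literal('E'). Output: "E"
Token 2: literal('H'). Output: "EH"
Token 3: literal('E'). Output: "EHE"
Token 4: literal('Y'). Output: "EHEY"
Token 5: backref(off=2, len=4). Buffer before: "EHEY" (len 4)
  byte 1: read out[2]='E', append. Buffer now: "EHEYE"
  byte 2: read out[3]='Y', append. Buffer now: "EHEYEY"
  byte 3: read out[4]='E', append. Buffer now: "EHEYEYE"
  byte 4: read out[5]='Y', append. Buffer now: "EHEYEYEY"

Answer: EYEY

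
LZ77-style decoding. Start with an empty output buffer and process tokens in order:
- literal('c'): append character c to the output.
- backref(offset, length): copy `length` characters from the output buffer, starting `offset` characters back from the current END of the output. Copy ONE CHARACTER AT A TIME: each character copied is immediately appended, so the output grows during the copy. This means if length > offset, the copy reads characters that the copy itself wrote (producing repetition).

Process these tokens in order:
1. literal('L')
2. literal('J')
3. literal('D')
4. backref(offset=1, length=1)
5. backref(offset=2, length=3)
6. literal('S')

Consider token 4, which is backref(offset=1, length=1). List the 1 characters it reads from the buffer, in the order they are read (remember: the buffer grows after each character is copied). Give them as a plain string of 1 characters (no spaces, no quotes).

Token 1: literal('L'). Output: "L"
Token 2: literal('J'). Output: "LJ"
Token 3: literal('D'). Output: "LJD"
Token 4: backref(off=1, len=1). Buffer before: "LJD" (len 3)
  byte 1: read out[2]='D', append. Buffer now: "LJDD"

Answer: D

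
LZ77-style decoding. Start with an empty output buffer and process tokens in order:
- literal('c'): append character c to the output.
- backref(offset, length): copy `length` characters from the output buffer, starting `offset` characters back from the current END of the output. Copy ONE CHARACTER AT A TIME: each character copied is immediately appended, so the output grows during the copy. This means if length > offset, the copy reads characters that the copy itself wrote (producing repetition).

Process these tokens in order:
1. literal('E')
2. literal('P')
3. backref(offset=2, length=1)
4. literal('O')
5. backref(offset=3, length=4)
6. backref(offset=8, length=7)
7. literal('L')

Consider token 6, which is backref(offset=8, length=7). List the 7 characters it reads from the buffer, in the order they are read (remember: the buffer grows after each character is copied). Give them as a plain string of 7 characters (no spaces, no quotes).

Answer: EPEOPEO

Derivation:
Token 1: literal('E'). Output: "E"
Token 2: literal('P'). Output: "EP"
Token 3: backref(off=2, len=1). Copied 'E' from pos 0. Output: "EPE"
Token 4: literal('O'). Output: "EPEO"
Token 5: backref(off=3, len=4) (overlapping!). Copied 'PEOP' from pos 1. Output: "EPEOPEOP"
Token 6: backref(off=8, len=7). Buffer before: "EPEOPEOP" (len 8)
  byte 1: read out[0]='E', append. Buffer now: "EPEOPEOPE"
  byte 2: read out[1]='P', append. Buffer now: "EPEOPEOPEP"
  byte 3: read out[2]='E', append. Buffer now: "EPEOPEOPEPE"
  byte 4: read out[3]='O', append. Buffer now: "EPEOPEOPEPEO"
  byte 5: read out[4]='P', append. Buffer now: "EPEOPEOPEPEOP"
  byte 6: read out[5]='E', append. Buffer now: "EPEOPEOPEPEOPE"
  byte 7: read out[6]='O', append. Buffer now: "EPEOPEOPEPEOPEO"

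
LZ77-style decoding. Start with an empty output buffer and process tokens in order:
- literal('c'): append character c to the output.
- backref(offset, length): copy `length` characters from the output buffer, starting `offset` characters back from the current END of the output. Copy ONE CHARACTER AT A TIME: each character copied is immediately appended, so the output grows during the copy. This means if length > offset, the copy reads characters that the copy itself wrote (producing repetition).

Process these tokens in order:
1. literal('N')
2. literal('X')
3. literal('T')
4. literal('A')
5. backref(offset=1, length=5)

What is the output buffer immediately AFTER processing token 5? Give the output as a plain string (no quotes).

Answer: NXTAAAAAA

Derivation:
Token 1: literal('N'). Output: "N"
Token 2: literal('X'). Output: "NX"
Token 3: literal('T'). Output: "NXT"
Token 4: literal('A'). Output: "NXTA"
Token 5: backref(off=1, len=5) (overlapping!). Copied 'AAAAA' from pos 3. Output: "NXTAAAAAA"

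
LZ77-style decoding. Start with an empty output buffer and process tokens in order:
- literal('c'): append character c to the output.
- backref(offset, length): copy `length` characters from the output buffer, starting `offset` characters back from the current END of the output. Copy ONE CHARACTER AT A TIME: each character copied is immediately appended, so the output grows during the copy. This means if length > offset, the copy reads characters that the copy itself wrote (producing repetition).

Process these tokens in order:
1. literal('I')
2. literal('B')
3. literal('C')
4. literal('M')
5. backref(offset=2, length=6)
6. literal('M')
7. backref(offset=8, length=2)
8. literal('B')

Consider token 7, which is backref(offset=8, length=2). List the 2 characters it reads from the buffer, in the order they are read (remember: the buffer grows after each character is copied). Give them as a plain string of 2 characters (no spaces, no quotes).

Token 1: literal('I'). Output: "I"
Token 2: literal('B'). Output: "IB"
Token 3: literal('C'). Output: "IBC"
Token 4: literal('M'). Output: "IBCM"
Token 5: backref(off=2, len=6) (overlapping!). Copied 'CMCMCM' from pos 2. Output: "IBCMCMCMCM"
Token 6: literal('M'). Output: "IBCMCMCMCMM"
Token 7: backref(off=8, len=2). Buffer before: "IBCMCMCMCMM" (len 11)
  byte 1: read out[3]='M', append. Buffer now: "IBCMCMCMCMMM"
  byte 2: read out[4]='C', append. Buffer now: "IBCMCMCMCMMMC"

Answer: MC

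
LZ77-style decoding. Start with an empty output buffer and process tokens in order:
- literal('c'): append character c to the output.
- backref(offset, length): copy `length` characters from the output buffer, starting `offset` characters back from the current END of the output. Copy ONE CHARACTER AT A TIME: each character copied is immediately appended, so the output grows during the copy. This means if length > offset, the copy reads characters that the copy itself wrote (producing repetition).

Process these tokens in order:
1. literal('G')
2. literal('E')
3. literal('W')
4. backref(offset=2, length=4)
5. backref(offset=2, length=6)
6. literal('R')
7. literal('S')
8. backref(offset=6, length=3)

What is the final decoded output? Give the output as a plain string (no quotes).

Answer: GEWEWEWEWEWEWRSEWE

Derivation:
Token 1: literal('G'). Output: "G"
Token 2: literal('E'). Output: "GE"
Token 3: literal('W'). Output: "GEW"
Token 4: backref(off=2, len=4) (overlapping!). Copied 'EWEW' from pos 1. Output: "GEWEWEW"
Token 5: backref(off=2, len=6) (overlapping!). Copied 'EWEWEW' from pos 5. Output: "GEWEWEWEWEWEW"
Token 6: literal('R'). Output: "GEWEWEWEWEWEWR"
Token 7: literal('S'). Output: "GEWEWEWEWEWEWRS"
Token 8: backref(off=6, len=3). Copied 'EWE' from pos 9. Output: "GEWEWEWEWEWEWRSEWE"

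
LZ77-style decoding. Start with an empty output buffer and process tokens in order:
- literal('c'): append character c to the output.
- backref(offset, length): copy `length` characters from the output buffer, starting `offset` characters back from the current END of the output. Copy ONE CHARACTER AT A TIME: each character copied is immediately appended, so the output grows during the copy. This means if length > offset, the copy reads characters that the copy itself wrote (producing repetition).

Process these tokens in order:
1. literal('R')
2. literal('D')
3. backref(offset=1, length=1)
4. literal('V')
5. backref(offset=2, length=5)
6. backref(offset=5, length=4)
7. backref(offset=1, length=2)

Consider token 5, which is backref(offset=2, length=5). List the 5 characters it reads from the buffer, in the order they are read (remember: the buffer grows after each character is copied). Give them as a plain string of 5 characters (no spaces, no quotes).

Answer: DVDVD

Derivation:
Token 1: literal('R'). Output: "R"
Token 2: literal('D'). Output: "RD"
Token 3: backref(off=1, len=1). Copied 'D' from pos 1. Output: "RDD"
Token 4: literal('V'). Output: "RDDV"
Token 5: backref(off=2, len=5). Buffer before: "RDDV" (len 4)
  byte 1: read out[2]='D', append. Buffer now: "RDDVD"
  byte 2: read out[3]='V', append. Buffer now: "RDDVDV"
  byte 3: read out[4]='D', append. Buffer now: "RDDVDVD"
  byte 4: read out[5]='V', append. Buffer now: "RDDVDVDV"
  byte 5: read out[6]='D', append. Buffer now: "RDDVDVDVD"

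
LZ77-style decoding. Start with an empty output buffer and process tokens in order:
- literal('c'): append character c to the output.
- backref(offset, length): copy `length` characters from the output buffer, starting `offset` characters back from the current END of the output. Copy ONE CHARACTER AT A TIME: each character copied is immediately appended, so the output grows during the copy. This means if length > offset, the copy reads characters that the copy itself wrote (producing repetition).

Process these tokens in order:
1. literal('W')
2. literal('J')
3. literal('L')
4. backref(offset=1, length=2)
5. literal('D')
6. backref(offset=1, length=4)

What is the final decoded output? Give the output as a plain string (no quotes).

Token 1: literal('W'). Output: "W"
Token 2: literal('J'). Output: "WJ"
Token 3: literal('L'). Output: "WJL"
Token 4: backref(off=1, len=2) (overlapping!). Copied 'LL' from pos 2. Output: "WJLLL"
Token 5: literal('D'). Output: "WJLLLD"
Token 6: backref(off=1, len=4) (overlapping!). Copied 'DDDD' from pos 5. Output: "WJLLLDDDDD"

Answer: WJLLLDDDDD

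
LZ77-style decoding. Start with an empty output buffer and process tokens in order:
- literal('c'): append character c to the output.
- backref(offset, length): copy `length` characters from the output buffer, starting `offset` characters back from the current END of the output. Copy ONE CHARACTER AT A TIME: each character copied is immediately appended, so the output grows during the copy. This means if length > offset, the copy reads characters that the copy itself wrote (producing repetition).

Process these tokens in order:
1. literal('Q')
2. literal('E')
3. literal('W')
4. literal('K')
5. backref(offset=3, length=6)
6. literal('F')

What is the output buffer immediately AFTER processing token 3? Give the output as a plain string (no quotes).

Token 1: literal('Q'). Output: "Q"
Token 2: literal('E'). Output: "QE"
Token 3: literal('W'). Output: "QEW"

Answer: QEW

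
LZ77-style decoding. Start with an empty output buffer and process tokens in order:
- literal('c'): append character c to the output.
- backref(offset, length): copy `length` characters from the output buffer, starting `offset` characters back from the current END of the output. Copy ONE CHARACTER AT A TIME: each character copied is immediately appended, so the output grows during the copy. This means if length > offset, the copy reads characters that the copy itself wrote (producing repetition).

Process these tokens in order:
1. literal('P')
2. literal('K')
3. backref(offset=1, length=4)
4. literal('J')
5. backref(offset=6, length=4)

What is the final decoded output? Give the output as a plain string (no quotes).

Token 1: literal('P'). Output: "P"
Token 2: literal('K'). Output: "PK"
Token 3: backref(off=1, len=4) (overlapping!). Copied 'KKKK' from pos 1. Output: "PKKKKK"
Token 4: literal('J'). Output: "PKKKKKJ"
Token 5: backref(off=6, len=4). Copied 'KKKK' from pos 1. Output: "PKKKKKJKKKK"

Answer: PKKKKKJKKKK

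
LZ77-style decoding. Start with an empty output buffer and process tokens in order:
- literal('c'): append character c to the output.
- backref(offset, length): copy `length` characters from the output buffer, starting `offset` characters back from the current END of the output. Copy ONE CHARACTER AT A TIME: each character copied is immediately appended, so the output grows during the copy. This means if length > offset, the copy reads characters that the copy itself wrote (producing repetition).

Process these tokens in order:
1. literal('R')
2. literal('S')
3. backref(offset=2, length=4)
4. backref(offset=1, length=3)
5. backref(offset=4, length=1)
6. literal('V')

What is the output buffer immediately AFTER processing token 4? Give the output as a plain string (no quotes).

Answer: RSRSRSSSS

Derivation:
Token 1: literal('R'). Output: "R"
Token 2: literal('S'). Output: "RS"
Token 3: backref(off=2, len=4) (overlapping!). Copied 'RSRS' from pos 0. Output: "RSRSRS"
Token 4: backref(off=1, len=3) (overlapping!). Copied 'SSS' from pos 5. Output: "RSRSRSSSS"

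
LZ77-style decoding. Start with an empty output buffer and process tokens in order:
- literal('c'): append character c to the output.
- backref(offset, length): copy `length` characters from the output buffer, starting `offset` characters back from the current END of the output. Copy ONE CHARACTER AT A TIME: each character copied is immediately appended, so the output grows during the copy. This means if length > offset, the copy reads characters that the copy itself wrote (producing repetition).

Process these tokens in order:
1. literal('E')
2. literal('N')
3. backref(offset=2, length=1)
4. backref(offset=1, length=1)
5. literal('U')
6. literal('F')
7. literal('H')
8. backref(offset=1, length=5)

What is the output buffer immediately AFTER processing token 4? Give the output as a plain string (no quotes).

Answer: ENEE

Derivation:
Token 1: literal('E'). Output: "E"
Token 2: literal('N'). Output: "EN"
Token 3: backref(off=2, len=1). Copied 'E' from pos 0. Output: "ENE"
Token 4: backref(off=1, len=1). Copied 'E' from pos 2. Output: "ENEE"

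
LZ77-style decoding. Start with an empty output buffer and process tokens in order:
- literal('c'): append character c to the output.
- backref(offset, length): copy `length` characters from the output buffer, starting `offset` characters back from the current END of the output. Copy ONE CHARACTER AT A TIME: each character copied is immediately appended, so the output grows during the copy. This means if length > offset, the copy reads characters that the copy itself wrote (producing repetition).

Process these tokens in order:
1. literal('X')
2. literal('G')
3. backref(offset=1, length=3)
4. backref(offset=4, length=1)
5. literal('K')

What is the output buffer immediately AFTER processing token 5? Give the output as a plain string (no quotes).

Answer: XGGGGGK

Derivation:
Token 1: literal('X'). Output: "X"
Token 2: literal('G'). Output: "XG"
Token 3: backref(off=1, len=3) (overlapping!). Copied 'GGG' from pos 1. Output: "XGGGG"
Token 4: backref(off=4, len=1). Copied 'G' from pos 1. Output: "XGGGGG"
Token 5: literal('K'). Output: "XGGGGGK"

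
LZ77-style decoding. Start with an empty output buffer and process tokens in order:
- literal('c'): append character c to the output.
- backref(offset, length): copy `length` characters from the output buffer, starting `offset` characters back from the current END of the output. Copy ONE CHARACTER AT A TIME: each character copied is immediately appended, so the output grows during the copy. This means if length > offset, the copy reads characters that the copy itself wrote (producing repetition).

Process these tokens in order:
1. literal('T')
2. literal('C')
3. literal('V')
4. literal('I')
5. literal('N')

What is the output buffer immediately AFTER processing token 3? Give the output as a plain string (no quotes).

Answer: TCV

Derivation:
Token 1: literal('T'). Output: "T"
Token 2: literal('C'). Output: "TC"
Token 3: literal('V'). Output: "TCV"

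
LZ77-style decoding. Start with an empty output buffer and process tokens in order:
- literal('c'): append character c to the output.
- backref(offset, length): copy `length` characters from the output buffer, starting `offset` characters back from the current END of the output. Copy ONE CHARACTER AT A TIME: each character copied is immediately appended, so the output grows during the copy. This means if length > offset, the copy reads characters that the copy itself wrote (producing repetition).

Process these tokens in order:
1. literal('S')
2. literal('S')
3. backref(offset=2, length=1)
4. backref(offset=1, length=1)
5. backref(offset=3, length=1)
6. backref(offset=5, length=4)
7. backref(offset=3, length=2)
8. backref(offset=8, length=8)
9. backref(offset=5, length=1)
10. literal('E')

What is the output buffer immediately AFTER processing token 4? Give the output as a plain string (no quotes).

Token 1: literal('S'). Output: "S"
Token 2: literal('S'). Output: "SS"
Token 3: backref(off=2, len=1). Copied 'S' from pos 0. Output: "SSS"
Token 4: backref(off=1, len=1). Copied 'S' from pos 2. Output: "SSSS"

Answer: SSSS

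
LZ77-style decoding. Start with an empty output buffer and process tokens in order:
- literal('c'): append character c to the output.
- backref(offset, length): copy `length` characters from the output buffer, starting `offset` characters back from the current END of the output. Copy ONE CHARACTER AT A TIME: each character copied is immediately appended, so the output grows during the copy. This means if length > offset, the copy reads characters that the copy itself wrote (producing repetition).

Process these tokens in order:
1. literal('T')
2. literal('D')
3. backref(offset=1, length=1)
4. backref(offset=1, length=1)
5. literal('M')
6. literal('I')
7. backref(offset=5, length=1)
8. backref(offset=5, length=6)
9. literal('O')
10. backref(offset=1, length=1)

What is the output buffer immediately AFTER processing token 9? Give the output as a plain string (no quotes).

Answer: TDDDMIDDDMIDDO

Derivation:
Token 1: literal('T'). Output: "T"
Token 2: literal('D'). Output: "TD"
Token 3: backref(off=1, len=1). Copied 'D' from pos 1. Output: "TDD"
Token 4: backref(off=1, len=1). Copied 'D' from pos 2. Output: "TDDD"
Token 5: literal('M'). Output: "TDDDM"
Token 6: literal('I'). Output: "TDDDMI"
Token 7: backref(off=5, len=1). Copied 'D' from pos 1. Output: "TDDDMID"
Token 8: backref(off=5, len=6) (overlapping!). Copied 'DDMIDD' from pos 2. Output: "TDDDMIDDDMIDD"
Token 9: literal('O'). Output: "TDDDMIDDDMIDDO"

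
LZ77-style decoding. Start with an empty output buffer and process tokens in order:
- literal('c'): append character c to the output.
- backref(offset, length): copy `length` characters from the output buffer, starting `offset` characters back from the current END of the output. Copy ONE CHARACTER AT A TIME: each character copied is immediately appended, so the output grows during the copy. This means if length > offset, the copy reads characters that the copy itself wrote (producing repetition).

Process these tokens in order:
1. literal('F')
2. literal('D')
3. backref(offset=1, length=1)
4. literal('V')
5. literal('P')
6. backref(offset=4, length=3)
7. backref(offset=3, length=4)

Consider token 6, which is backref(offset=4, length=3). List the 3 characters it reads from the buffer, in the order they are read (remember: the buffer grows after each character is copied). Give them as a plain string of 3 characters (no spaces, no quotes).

Token 1: literal('F'). Output: "F"
Token 2: literal('D'). Output: "FD"
Token 3: backref(off=1, len=1). Copied 'D' from pos 1. Output: "FDD"
Token 4: literal('V'). Output: "FDDV"
Token 5: literal('P'). Output: "FDDVP"
Token 6: backref(off=4, len=3). Buffer before: "FDDVP" (len 5)
  byte 1: read out[1]='D', append. Buffer now: "FDDVPD"
  byte 2: read out[2]='D', append. Buffer now: "FDDVPDD"
  byte 3: read out[3]='V', append. Buffer now: "FDDVPDDV"

Answer: DDV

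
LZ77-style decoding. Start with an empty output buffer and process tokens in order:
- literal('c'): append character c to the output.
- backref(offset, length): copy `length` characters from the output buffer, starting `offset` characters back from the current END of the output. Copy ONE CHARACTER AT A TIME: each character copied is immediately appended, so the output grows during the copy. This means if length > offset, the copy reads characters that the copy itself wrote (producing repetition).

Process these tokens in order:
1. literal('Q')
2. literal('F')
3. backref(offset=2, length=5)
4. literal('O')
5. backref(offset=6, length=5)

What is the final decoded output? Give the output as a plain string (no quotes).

Token 1: literal('Q'). Output: "Q"
Token 2: literal('F'). Output: "QF"
Token 3: backref(off=2, len=5) (overlapping!). Copied 'QFQFQ' from pos 0. Output: "QFQFQFQ"
Token 4: literal('O'). Output: "QFQFQFQO"
Token 5: backref(off=6, len=5). Copied 'QFQFQ' from pos 2. Output: "QFQFQFQOQFQFQ"

Answer: QFQFQFQOQFQFQ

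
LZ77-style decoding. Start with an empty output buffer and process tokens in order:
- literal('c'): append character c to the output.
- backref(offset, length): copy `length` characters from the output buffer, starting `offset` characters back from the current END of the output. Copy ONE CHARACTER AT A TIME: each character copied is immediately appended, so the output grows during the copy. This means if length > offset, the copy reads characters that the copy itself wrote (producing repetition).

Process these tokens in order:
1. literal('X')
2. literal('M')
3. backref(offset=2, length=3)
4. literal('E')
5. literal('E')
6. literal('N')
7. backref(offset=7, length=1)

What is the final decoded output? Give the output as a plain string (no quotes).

Answer: XMXMXEENM

Derivation:
Token 1: literal('X'). Output: "X"
Token 2: literal('M'). Output: "XM"
Token 3: backref(off=2, len=3) (overlapping!). Copied 'XMX' from pos 0. Output: "XMXMX"
Token 4: literal('E'). Output: "XMXMXE"
Token 5: literal('E'). Output: "XMXMXEE"
Token 6: literal('N'). Output: "XMXMXEEN"
Token 7: backref(off=7, len=1). Copied 'M' from pos 1. Output: "XMXMXEENM"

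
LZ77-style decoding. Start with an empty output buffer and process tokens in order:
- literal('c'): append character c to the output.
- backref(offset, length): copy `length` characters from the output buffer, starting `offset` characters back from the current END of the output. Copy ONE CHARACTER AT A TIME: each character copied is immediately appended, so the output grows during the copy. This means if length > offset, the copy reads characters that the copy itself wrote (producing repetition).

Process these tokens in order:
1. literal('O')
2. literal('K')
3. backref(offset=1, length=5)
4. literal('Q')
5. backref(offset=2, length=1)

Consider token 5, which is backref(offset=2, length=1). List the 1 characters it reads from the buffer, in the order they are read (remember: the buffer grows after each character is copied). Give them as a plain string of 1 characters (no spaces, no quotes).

Answer: K

Derivation:
Token 1: literal('O'). Output: "O"
Token 2: literal('K'). Output: "OK"
Token 3: backref(off=1, len=5) (overlapping!). Copied 'KKKKK' from pos 1. Output: "OKKKKKK"
Token 4: literal('Q'). Output: "OKKKKKKQ"
Token 5: backref(off=2, len=1). Buffer before: "OKKKKKKQ" (len 8)
  byte 1: read out[6]='K', append. Buffer now: "OKKKKKKQK"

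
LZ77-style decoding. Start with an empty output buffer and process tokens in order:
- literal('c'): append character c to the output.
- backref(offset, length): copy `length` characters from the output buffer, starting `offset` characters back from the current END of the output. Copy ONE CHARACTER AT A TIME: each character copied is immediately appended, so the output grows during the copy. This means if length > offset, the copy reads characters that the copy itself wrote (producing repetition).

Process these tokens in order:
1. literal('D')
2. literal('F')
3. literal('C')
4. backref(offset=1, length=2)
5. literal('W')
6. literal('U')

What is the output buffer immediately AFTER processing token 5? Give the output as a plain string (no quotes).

Token 1: literal('D'). Output: "D"
Token 2: literal('F'). Output: "DF"
Token 3: literal('C'). Output: "DFC"
Token 4: backref(off=1, len=2) (overlapping!). Copied 'CC' from pos 2. Output: "DFCCC"
Token 5: literal('W'). Output: "DFCCCW"

Answer: DFCCCW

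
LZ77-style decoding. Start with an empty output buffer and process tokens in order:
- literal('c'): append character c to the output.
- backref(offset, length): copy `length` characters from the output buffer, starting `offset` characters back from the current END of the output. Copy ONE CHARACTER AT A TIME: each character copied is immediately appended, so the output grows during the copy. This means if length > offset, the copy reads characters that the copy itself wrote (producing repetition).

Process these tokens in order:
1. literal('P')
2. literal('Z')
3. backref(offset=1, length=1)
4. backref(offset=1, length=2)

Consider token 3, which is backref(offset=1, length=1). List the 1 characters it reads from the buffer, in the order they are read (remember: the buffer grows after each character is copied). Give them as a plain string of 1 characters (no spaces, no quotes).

Answer: Z

Derivation:
Token 1: literal('P'). Output: "P"
Token 2: literal('Z'). Output: "PZ"
Token 3: backref(off=1, len=1). Buffer before: "PZ" (len 2)
  byte 1: read out[1]='Z', append. Buffer now: "PZZ"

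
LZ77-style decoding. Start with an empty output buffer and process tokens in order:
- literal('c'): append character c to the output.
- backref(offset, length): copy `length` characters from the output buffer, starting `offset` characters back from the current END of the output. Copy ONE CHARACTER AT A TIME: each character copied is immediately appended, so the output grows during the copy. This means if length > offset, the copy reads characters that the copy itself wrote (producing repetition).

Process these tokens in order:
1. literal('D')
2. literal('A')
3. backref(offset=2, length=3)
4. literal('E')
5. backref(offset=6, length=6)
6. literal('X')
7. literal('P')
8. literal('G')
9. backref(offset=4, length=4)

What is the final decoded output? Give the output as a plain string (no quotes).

Token 1: literal('D'). Output: "D"
Token 2: literal('A'). Output: "DA"
Token 3: backref(off=2, len=3) (overlapping!). Copied 'DAD' from pos 0. Output: "DADAD"
Token 4: literal('E'). Output: "DADADE"
Token 5: backref(off=6, len=6). Copied 'DADADE' from pos 0. Output: "DADADEDADADE"
Token 6: literal('X'). Output: "DADADEDADADEX"
Token 7: literal('P'). Output: "DADADEDADADEXP"
Token 8: literal('G'). Output: "DADADEDADADEXPG"
Token 9: backref(off=4, len=4). Copied 'EXPG' from pos 11. Output: "DADADEDADADEXPGEXPG"

Answer: DADADEDADADEXPGEXPG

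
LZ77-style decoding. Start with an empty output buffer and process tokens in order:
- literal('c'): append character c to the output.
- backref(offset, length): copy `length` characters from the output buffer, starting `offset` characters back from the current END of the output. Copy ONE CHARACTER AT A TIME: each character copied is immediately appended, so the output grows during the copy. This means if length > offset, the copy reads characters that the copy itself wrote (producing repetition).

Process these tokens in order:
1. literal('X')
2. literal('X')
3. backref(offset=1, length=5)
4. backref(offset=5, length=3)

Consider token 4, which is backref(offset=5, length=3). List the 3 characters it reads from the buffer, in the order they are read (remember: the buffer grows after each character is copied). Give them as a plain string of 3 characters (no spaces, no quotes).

Token 1: literal('X'). Output: "X"
Token 2: literal('X'). Output: "XX"
Token 3: backref(off=1, len=5) (overlapping!). Copied 'XXXXX' from pos 1. Output: "XXXXXXX"
Token 4: backref(off=5, len=3). Buffer before: "XXXXXXX" (len 7)
  byte 1: read out[2]='X', append. Buffer now: "XXXXXXXX"
  byte 2: read out[3]='X', append. Buffer now: "XXXXXXXXX"
  byte 3: read out[4]='X', append. Buffer now: "XXXXXXXXXX"

Answer: XXX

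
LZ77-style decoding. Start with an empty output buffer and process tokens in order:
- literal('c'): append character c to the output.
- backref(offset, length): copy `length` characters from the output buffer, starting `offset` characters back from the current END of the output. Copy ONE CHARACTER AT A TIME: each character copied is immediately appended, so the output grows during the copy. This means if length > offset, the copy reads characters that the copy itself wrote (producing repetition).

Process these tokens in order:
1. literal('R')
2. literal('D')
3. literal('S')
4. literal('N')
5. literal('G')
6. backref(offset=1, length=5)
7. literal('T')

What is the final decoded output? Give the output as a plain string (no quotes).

Answer: RDSNGGGGGGT

Derivation:
Token 1: literal('R'). Output: "R"
Token 2: literal('D'). Output: "RD"
Token 3: literal('S'). Output: "RDS"
Token 4: literal('N'). Output: "RDSN"
Token 5: literal('G'). Output: "RDSNG"
Token 6: backref(off=1, len=5) (overlapping!). Copied 'GGGGG' from pos 4. Output: "RDSNGGGGGG"
Token 7: literal('T'). Output: "RDSNGGGGGGT"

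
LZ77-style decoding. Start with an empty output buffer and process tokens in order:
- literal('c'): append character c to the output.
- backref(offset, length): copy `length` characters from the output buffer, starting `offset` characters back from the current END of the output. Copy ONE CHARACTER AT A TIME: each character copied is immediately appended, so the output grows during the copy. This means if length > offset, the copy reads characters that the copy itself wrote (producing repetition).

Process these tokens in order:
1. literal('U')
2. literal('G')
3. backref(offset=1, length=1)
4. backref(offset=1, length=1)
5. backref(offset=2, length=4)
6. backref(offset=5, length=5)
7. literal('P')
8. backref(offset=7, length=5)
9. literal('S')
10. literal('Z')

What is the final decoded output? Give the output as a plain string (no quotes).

Token 1: literal('U'). Output: "U"
Token 2: literal('G'). Output: "UG"
Token 3: backref(off=1, len=1). Copied 'G' from pos 1. Output: "UGG"
Token 4: backref(off=1, len=1). Copied 'G' from pos 2. Output: "UGGG"
Token 5: backref(off=2, len=4) (overlapping!). Copied 'GGGG' from pos 2. Output: "UGGGGGGG"
Token 6: backref(off=5, len=5). Copied 'GGGGG' from pos 3. Output: "UGGGGGGGGGGGG"
Token 7: literal('P'). Output: "UGGGGGGGGGGGGP"
Token 8: backref(off=7, len=5). Copied 'GGGGG' from pos 7. Output: "UGGGGGGGGGGGGPGGGGG"
Token 9: literal('S'). Output: "UGGGGGGGGGGGGPGGGGGS"
Token 10: literal('Z'). Output: "UGGGGGGGGGGGGPGGGGGSZ"

Answer: UGGGGGGGGGGGGPGGGGGSZ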